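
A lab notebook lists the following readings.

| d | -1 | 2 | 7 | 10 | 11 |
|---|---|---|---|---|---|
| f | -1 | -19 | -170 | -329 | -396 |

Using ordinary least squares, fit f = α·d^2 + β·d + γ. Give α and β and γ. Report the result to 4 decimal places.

α = -2.9597, β = -3.2937, γ = -1.1131

Entries of MᵀM: Σd^2·d^2 = 27059, Σd^2·d = 2681, Σd^2 = 275, Σd·d = 275, Σd = 29, Σ1 = 5.
Right-hand side: Σd^2·f = -89223, Σd·f = -8873, Σf = -915.
So MᵀM·[α, β, γ]ᵀ = Mᵀf: [[27059, 2681, 275]; [2681, 275, 29]; [275, 29, 5]]·[α, β, γ]ᵀ = [-89223, -8873, -915]ᵀ.
Row-reducing yields α = -58673/19824, β = -21765/6608, γ = -187/168.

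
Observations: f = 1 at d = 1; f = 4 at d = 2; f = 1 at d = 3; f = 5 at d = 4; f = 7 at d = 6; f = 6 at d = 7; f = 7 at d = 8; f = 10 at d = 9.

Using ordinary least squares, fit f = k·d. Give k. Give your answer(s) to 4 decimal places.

k = 1.0077

Compute the Gram sums: Σd·d = 260.
Moment sums: Σd·f = 262.
Normal equations: [[260]]·[k]ᵀ = [262]ᵀ.
Hence k = 262 / 260 ≈ 1.00769.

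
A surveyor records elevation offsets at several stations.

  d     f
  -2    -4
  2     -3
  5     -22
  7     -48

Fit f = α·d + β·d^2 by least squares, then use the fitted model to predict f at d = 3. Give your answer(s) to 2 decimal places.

Compute the Gram sums: Σd·d = 82, Σd·d^2 = 468, Σd^2·d^2 = 3058.
For Xᵀf: Σd·f = -444, Σd^2·f = -2930.
Normal equations: [[82, 468]; [468, 3058]]·[α, β]ᵀ = [-444, -2930]ᵀ.
det = 82·3058 − 468² = 31732.
α = ((-444)·3058 − 468·(-2930))/31732 = 3372/7933; β = (82·(-2930) − 468·(-444))/31732 = -8117/7933.
At d = 3: f̂ = (3372/7933)·(3) + (-8117/7933)·(9) = -62937/7933.

f̂ = -7.93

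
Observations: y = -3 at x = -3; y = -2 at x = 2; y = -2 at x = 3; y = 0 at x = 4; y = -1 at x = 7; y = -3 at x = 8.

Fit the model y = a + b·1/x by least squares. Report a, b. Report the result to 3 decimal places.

a = -2.124, b = 1.712

The normal system MᵀM·[a, b]ᵀ = Mᵀy is [[6, 57/56]; [57/56, 16109/28224]]·[a, b]ᵀ = [-11, -199/168]ᵀ.
Δ = 6·(16109/28224) − (57/56)² = 22471/9408.
a = ((-11)·(16109/28224) − (57/56)·(-199/168))/(22471/9408) = -143170/67413; b = (6·(-199/168) − (57/56)·(-11))/(22471/9408) = 38472/22471.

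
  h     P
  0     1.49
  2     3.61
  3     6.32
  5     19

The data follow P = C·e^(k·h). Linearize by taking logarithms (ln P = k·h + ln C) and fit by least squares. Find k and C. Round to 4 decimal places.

Taking logs, ln P = k·h + ln C, so regress ln P on h.
AᵀA = [[38.0000, 10.0000]; [10.0000, 4]], rhs = [22.8208, 6.4706]ᵀ  (here Σh = 10.0000, Σ(h)² = 38.0000, Σln P = 6.4706, Σh·ln P = 22.8208).
Δ = 38.0000·4 − (10.0000)² = 52.0000; k = (22.8208·4 − 10.0000·6.4706)/52.0000 = 0.51109, ln C = (38.0000·6.4706 − 10.0000·22.8208)/52.0000 = 0.33994, so C = exp(0.33994) = 1.40486.

k = 0.5111, C = 1.4049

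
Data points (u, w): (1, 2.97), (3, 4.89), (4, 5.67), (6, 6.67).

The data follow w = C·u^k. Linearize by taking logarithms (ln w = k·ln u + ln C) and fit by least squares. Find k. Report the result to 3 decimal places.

Taking logs, ln w = k·ln u + ln C, so regress ln w on ln u.
Σln u = 4.2767, Σ(ln u)² = 6.3392, Σln w = 6.3086, Σln u·ln w = 7.5493.
Equations: 6.3392·k + 4.2767·ln C = 7.5493;  4.2767·k + 4·ln C = 6.3086.
Slope k = (n·Σln u·ln w − Σln u·Σln w)/(n·Σ(ln u)² − (Σln u)²) = (4·7.5493 − 4.2767·6.3086)/7.0668 = 0.45529; ln C = (Σln w − k·Σln u)/n = 1.09036.

k = 0.455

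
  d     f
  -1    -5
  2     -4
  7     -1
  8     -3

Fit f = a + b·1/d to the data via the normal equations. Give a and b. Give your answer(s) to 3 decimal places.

a = -3.171, b = 1.358

The normal system XᵀX·[a, b]ᵀ = Xᵀf is [[4, -13/56]; [-13/56, 4033/3136]]·[a, b]ᵀ = [-13, 139/56]ᵀ.
Determinant 4·(4033/3136) − (-13/56)² = 15963/3136.
a = ((-13)·(4033/3136) − (-13/56)·(139/56))/(15963/3136) = -16874/5321; b = (4·(139/56) − (-13/56)·(-13))/(15963/3136) = 7224/5321.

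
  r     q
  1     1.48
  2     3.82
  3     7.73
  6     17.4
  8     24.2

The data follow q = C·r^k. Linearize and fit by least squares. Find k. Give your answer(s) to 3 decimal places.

k = 1.352

Taking logs, ln q = k·ln r + ln C, so regress ln q on ln r.
AᵀA = [[9.2219, 5.6630]; [5.6630, 5]], rhs = [14.9197, 9.8202]ᵀ  (here Σln r = 5.6630, Σ(ln r)² = 9.2219, Σln q = 9.8202, Σln r·ln q = 14.9197).
Slope k = (n·Σln r·ln q − Σln r·Σln q)/(n·Σ(ln r)² − (Σln r)²) = (5·14.9197 − 5.6630·9.8202)/14.0403 = 1.35233; ln C = (Σln q − k·Σln r)/n = 0.43241.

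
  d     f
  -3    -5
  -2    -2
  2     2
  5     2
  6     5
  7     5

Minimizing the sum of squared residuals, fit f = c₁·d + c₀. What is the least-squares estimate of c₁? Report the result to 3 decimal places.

Compute the Gram sums: Σd·d = 127, Σd = 15, Σ1 = 6.
And Σd·f = 98, Σf = 7.
MᵀM·[c₁, c₀]ᵀ = Mᵀf becomes [[127, 15]; [15, 6]]·[c₁, c₀]ᵀ = [98, 7]ᵀ.
Eliminating c₀: 6·(row 1) − 15·(row 2) gives 537·c₁ = 6·98 − 15·7 = 483, so c₁ = 161/179.
Then c₀ = (7 − 15·(161/179))/6 = -581/537.

c₁ = 0.899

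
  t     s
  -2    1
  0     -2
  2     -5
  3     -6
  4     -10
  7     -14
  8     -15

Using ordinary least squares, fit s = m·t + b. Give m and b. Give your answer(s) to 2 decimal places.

Forming XᵀX = [[146, 22]; [22, 7]] and Xᵀs = [-288, -51]ᵀ gives XᵀX·[m, b]ᵀ = Xᵀs.
Δ = 146·7 − 22² = 538.
m = ((-288)·7 − 22·(-51))/538 = -447/269; b = (146·(-51) − 22·(-288))/538 = -555/269.

m = -1.66, b = -2.06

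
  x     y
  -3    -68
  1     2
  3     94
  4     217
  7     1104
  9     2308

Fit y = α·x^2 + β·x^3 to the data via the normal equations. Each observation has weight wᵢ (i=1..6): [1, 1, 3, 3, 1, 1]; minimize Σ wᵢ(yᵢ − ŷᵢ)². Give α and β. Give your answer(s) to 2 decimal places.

Forming AᵀWA = [[10055, 79415]; [79415, 664295]] and AᵀWy = [253388, 2112320]ᵀ gives AᵀWA·[α, β]ᵀ = AᵀWy.
Δ = 10055·664295 − 79415² = 372744000.
α = (253388·664295 − 79415·2112320)/372744000 = 9574811/6212400; β = (10055·2112320 − 79415·253388)/372744000 = 18609493/6212400.

α = 1.54, β = 3.00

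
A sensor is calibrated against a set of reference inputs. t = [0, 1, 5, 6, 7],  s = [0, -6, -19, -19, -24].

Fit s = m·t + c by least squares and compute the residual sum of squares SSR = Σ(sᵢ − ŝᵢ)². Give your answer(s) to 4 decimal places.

Entries of MᵀM: Σt·t = 111, Σt = 19, Σ1 = 5.
Moment sums: Σt·s = -383, Σs = -68.
MᵀM·[m, c]ᵀ = Mᵀs becomes [[111, 19]; [19, 5]]·[m, c]ᵀ = [-383, -68]ᵀ.
det = 111·5 − 19² = 194.
m = ((-383)·5 − 19·(-68))/194 = -623/194; c = (111·(-68) − 19·(-383))/194 = -271/194.
Residuals: 271/194, -135/97, -150/97, 323/194, -12/97; SSR = 1759/194.

SSR = 9.0670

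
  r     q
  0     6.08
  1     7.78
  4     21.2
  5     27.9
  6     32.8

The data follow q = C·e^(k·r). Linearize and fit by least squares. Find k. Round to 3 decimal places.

With ln qᵢ as the transformed response and rᵢ as the regressor:
Sums: Σr = 16.0000, Σ(r)² = 78.0000, Σln q = 13.7296, Σr·ln q = 51.8533.
Normal system: [[78.0000, 16.0000]; [16.0000, 5]]·[k, ln C]ᵀ = [51.8533, 13.7296]ᵀ.
Δ = 78.0000·5 − (16.0000)² = 134.0000; k = (51.8533·5 − 16.0000·13.7296)/134.0000 = 0.29547, ln C = (78.0000·13.7296 − 16.0000·51.8533)/134.0000 = 1.80043.

k = 0.295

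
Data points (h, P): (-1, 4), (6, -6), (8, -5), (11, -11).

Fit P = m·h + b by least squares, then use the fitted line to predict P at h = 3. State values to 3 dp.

The normal system AᵀA·[m, b]ᵀ = AᵀP is [[222, 24]; [24, 4]]·[m, b]ᵀ = [-201, -18]ᵀ.
Δ = 222·4 − 24² = 312.
m = ((-201)·4 − 24·(-18))/312 = -31/26; b = (222·(-18) − 24·(-201))/312 = 69/26.
At h = 3: P̂ = (-31/26)·(3) + (69/26)·(1) = -12/13.

P̂ = -0.923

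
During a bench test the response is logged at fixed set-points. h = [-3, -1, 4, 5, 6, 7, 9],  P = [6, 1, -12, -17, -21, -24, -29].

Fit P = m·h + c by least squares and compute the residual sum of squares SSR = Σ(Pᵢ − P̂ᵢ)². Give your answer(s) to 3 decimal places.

SSR = 6.827

The normal equations are: 217·m + 27·c = -707;  27·m + 7·c = -96.
(Σh·h = 217, Σh = 27, Σ1 = 7, Σh·P = -707, ΣP = -96.)
Eliminating c: 7·(row 1) − 27·(row 2) gives 790·m = 7·(-707) − 27·(-96) = -2357, so m = -2357/790.
Then c = ((-96) − 27·(-2357/790))/7 = -1743/790.
Residuals: -294/395, 88/395, 1691/790, 49/395, -141/158, -359/395, 23/395; SSR = 5393/790.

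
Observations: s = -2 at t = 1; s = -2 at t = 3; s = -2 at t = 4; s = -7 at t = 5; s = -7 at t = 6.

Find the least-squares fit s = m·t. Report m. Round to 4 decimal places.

Compute the Gram sums: Σt·t = 87.
Right-hand side: Σt·s = -93.
Normal equations: [[87]]·[m]ᵀ = [-93]ᵀ.
Hence m = -93 / 87 ≈ -1.06897.

m = -1.0690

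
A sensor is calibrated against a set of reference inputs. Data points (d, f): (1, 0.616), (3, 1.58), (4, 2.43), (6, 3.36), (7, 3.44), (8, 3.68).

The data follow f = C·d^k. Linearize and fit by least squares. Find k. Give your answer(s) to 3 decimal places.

Linearized form: ln f = k·ln d + ln C. From the 6 transformed points,
XᵀX = [[14.4498, 8.3020]; [8.3020, 6]], rhs = [9.0184, 4.6111]ᵀ  (here Σln d = 8.3020, Σ(ln d)² = 14.4498, Σln f = 4.6111, Σln d·ln f = 9.0184).
Slope k = (n·Σln d·ln f − Σln d·Σln f)/(n·Σ(ln d)² − (Σln d)²) = (6·9.0184 − 8.3020·4.6111)/17.7753 = 0.89047; ln C = (Σln f − k·Σln d)/n = -0.46360.

k = 0.890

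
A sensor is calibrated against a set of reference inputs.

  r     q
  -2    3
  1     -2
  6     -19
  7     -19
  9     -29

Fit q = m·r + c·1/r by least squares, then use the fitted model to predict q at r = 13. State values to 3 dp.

q̂ = -39.875

The normal system XᵀX·[m, c]ᵀ = Xᵀq is [[171, 5]; [5, 10403/7938]]·[m, c]ᵀ = [-516, -794/63]ᵀ.
Eliminating c: (10403/7938)·(row 1) − 5·(row 2) gives (175607/882)·m = (10403/7938)·(-516) − 5·(-794/63) = -811288/1323, so m = -1622576/526821.
Then c = ((-794/63) − 5·(-1622576/526821))/(10403/7938) = 374724/175607.
At r = 13: q̂ = (-1622576/526821)·(13) + (374724/175607)·(1/13) = -273091172/6848673.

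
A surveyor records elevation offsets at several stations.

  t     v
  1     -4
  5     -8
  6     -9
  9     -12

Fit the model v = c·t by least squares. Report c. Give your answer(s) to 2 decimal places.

Entries of AᵀA: Σt·t = 143.
For Aᵀv: Σt·v = -206.
So AᵀA·[c]ᵀ = Aᵀv: [[143]]·[c]ᵀ = [-206]ᵀ.
c = (-206)/143 = -1.44056.

c = -1.44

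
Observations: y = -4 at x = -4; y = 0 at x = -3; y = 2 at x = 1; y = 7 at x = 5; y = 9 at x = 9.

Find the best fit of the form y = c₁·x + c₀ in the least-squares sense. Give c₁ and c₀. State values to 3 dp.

Forming AᵀA = [[132, 8]; [8, 5]] and Aᵀy = [134, 14]ᵀ gives AᵀA·[c₁, c₀]ᵀ = Aᵀy.
Determinant 132·5 − 8² = 596.
c₁ = (134·5 − 8·14)/596 = 279/298; c₀ = (132·14 − 8·134)/596 = 194/149.

c₁ = 0.936, c₀ = 1.302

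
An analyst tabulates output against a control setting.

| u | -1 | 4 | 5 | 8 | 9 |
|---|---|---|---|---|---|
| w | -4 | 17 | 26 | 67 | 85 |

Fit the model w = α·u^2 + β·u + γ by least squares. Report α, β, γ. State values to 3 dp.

Compute the Gram sums: Σu^2·u^2 = 11539, Σu^2·u = 1429, Σu^2 = 187, Σu·u = 187, Σu = 25, Σ1 = 5.
Moment sums: Σu^2·w = 12091, Σu·w = 1503, Σw = 191.
MᵀM·[α, β, γ]ᵀ = Mᵀw becomes [[11539, 1429, 187]; [1429, 187, 25]; [187, 25, 5]]·[α, β, γ]ᵀ = [12091, 1503, 191]ᵀ.
Row-reducing yields α = 45049/47208, β = 58319/47208, γ = -4121/1124.

α = 0.954, β = 1.235, γ = -3.666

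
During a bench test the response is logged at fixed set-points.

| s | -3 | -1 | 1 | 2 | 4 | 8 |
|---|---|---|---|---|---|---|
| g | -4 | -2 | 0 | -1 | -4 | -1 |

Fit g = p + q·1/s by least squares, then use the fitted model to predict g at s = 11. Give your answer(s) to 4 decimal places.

Sums needed: Σ1 = 6, Σ1/s = 13/24, Σ1/s·1/s = 1405/576.
And Σg = -12, Σ1/s·g = 41/24.
Normal equations: [[6, 13/24]; [13/24, 1405/576]]·[p, q]ᵀ = [-12, 41/24]ᵀ.
Eliminating q: (1405/576)·(row 1) − (13/24)·(row 2) gives (8261/576)·p = (1405/576)·(-12) − (13/24)·(41/24) = -17393/576, so p = -17393/8261.
Then q = ((41/24) − (13/24)·(-17393/8261))/(1405/576) = 9648/8261.
At s = 11: ĝ = (-17393/8261)·(1) + (9648/8261)·(1/11) = -181675/90871.

ĝ = -1.9993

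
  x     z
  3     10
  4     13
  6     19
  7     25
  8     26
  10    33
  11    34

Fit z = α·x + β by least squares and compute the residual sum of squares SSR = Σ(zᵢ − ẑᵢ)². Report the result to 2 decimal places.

Setting ∂/∂α … = 0 gives: 395·α + 49·β = 1283;  49·α + 7·β = 160.
(Σx·x = 395, Σx = 49, Σ1 = 7, Σx·z = 1283, Σz = 160.)
Determinant 395·7 − 49² = 364.
α = (1283·7 − 49·160)/364 = 163/52; β = (395·160 − 49·1283)/364 = 333/364.
Residuals: -29/91, -165/364, -263/364, 15/7, 3/364, 269/364, -127/91; SSR = 2881/364.

SSR = 7.91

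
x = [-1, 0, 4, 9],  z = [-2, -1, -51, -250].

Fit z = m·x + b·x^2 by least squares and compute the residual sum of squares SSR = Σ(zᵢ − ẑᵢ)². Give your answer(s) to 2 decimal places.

SSR = 1.06

With design matrix A, AᵀA = [[98, 792]; [792, 6818]] and Aᵀz = [-2452, -21068]ᵀ.
Δ = 98·6818 − 792² = 40900.
m = ((-2452)·6818 − 792·(-21068))/40900 = -1594/2045; b = (98·(-21068) − 792·(-2452))/40900 = -6134/2045.
Residuals: 90/409, -1, 45/409, -10/409; SSR = 434/409.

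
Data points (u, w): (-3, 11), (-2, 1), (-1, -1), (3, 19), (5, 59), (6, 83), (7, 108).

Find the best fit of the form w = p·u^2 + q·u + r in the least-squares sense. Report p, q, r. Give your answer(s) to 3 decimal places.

p = 2.038, q = 1.758, r = -2.483

Normal-equation sums: Σu^2·u^2 = 4501, Σu^2·u = 675, Σu^2 = 133, Σu·u = 133, Σu = 15, Σ1 = 7.
For Mᵀw: Σu^2·w = 10028, Σu·w = 1572, Σw = 280.
So MᵀM·[p, q, r]ᵀ = Mᵀw: [[4501, 675, 133]; [675, 133, 15]; [133, 15, 7]]·[p, q, r]ᵀ = [10028, 1572, 280]ᵀ.
Row-reducing yields p = 41893/20559, q = 1721/979, r = -51052/20559.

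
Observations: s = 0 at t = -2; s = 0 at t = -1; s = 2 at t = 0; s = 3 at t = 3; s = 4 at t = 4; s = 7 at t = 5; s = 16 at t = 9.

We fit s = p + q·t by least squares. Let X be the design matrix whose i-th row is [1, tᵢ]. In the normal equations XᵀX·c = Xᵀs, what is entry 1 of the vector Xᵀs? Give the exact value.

Entry 1 ↔ basis 1, so (Xᵀs)_{1} = Σᵢ sᵢ = (1)·(0) + (1)·(0) + (1)·(2) + (1)·(3) + (1)·(4) + (1)·(7) + (1)·(16) = 32.

32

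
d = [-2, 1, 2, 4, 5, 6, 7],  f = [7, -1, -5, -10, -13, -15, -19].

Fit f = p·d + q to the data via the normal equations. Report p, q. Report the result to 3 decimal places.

Entries of MᵀM: Σd·d = 135, Σd = 23, Σ1 = 7.
Moment sums: Σd·f = -353, Σf = -56.
Normal equations: [[135, 23]; [23, 7]]·[p, q]ᵀ = [-353, -56]ᵀ.
det = 135·7 − 23² = 416.
p = ((-353)·7 − 23·(-56))/416 = -91/32; q = (135·(-56) − 23·(-353))/416 = 43/32.

p = -2.844, q = 1.344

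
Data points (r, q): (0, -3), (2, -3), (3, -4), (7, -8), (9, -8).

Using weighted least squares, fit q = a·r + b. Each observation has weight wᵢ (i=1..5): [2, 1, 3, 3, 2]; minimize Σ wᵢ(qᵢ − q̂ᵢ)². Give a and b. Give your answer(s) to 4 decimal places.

Compute the Gram sums: Σwᵢ·r·r = 340, Σwᵢ·r = 50, Σwᵢ·1 = 11.
For AᵀWq: Σwᵢ·r·q = -354, Σwᵢ·q = -61.
Normal equations: [[340, 50]; [50, 11]]·[a, b]ᵀ = [-354, -61]ᵀ.
Eliminating b: 11·(row 1) − 50·(row 2) gives 1240·a = 11·(-354) − 50·(-61) = -844, so a = -211/310.
Then b = ((-61) − 50·(-211/310))/11 = -76/31.

a = -0.6806, b = -2.4516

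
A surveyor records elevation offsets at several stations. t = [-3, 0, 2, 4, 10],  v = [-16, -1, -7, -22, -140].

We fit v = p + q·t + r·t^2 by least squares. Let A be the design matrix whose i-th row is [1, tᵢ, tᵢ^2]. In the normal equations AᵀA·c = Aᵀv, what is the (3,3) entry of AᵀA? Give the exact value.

10353

Row 3 ↔ basis t^2, column 3 ↔ basis t^2, so (AᵀA)_{3,3} = Σᵢ (t^2)·(t^2) = (9)·(9) + (0)·(0) + (4)·(4) + (16)·(16) + (100)·(100) = 10353.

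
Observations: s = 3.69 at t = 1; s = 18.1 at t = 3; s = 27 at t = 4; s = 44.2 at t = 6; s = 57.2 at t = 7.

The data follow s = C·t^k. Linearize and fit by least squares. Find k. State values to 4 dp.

Linearized form: ln s = k·ln t + ln C. From the 5 transformed points,
Sums: Σln t = 6.2226, Σ(ln t)² = 10.1257, Σln s = 15.3327, Σln t·ln s = 22.4132.
Normal system: [[10.1257, 6.2226]; [6.2226, 5]]·[k, ln C]ᵀ = [22.4132, 15.3327]ᵀ.
Δ = 10.1257·5 − (6.2226)² = 11.9082; k = (22.4132·5 − 6.2226·15.3327)/11.9082 = 1.39882, ln C = (10.1257·15.3327 − 6.2226·22.4132)/11.9082 = 1.32568.

k = 1.3988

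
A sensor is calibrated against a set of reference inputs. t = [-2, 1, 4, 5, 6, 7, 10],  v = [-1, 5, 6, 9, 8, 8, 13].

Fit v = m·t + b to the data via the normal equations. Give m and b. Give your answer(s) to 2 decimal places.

Forming MᵀM = [[231, 31]; [31, 7]] and Mᵀv = [310, 48]ᵀ gives MᵀM·[m, b]ᵀ = Mᵀv.
Eliminating b: 7·(row 1) − 31·(row 2) gives 656·m = 7·310 − 31·48 = 682, so m = 341/328.
Then b = (48 − 31·(341/328))/7 = 739/328.

m = 1.04, b = 2.25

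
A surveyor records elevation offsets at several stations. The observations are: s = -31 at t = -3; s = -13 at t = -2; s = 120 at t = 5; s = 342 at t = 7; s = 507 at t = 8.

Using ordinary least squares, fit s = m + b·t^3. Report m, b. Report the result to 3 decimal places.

From the data, Σ1 = 5, Σt^3 = 945, Σt^3·t^3 = 396211.
For Xᵀs: Σs = 925, Σt^3·s = 392831.
So XᵀX·[m, b]ᵀ = Xᵀs: [[5, 945]; [945, 396211]]·[m, b]ᵀ = [925, 392831]ᵀ.
Eliminating b: 396211·(row 1) − 945·(row 2) gives 1088030·m = 396211·925 − 945·392831 = -4730120, so m = -473012/108803.
Then b = (392831 − 945·(-473012/108803))/396211 = 109003/108803.

m = -4.347, b = 1.002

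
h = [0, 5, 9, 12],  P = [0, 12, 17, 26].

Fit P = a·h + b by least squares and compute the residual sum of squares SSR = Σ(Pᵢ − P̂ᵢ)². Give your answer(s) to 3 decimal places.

SSR = 6.377

The normal equations are: 250·a + 26·b = 525;  26·a + 4·b = 55.
det = 250·4 − 26² = 324.
a = (525·4 − 26·55)/324 = 335/162; b = (250·55 − 26·525)/324 = 25/81.
Residuals: -25/81, 73/54, -311/162, 71/81; SSR = 1033/162.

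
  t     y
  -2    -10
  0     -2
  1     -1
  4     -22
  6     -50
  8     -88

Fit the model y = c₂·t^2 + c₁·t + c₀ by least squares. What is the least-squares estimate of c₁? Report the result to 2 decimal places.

With design matrix M, MᵀM = [[5665, 785, 121]; [785, 121, 17]; [121, 17, 6]] and Mᵀy = [-7825, -1073, -173]ᵀ.
Solving the 3×3 system (Gaussian elimination) gives c₂ = -14527/9841, c₁ = 9442/9841, c₀ = -17540/9841.

c₁ = 0.96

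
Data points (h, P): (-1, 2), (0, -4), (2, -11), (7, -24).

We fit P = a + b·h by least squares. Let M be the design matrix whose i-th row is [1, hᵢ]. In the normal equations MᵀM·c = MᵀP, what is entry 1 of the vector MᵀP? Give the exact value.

-37

Entry 1 ↔ basis 1, so (MᵀP)_{1} = Σᵢ Pᵢ = (1)·(2) + (1)·(-4) + (1)·(-11) + (1)·(-24) = -37.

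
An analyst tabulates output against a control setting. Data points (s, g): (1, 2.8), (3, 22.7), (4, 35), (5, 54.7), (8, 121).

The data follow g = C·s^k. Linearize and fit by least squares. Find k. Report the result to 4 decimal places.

Linearized form: ln g = k·ln s + ln C. From the 5 transformed points,
Σln s = 6.1738, Σ(ln s)² = 10.0431, Σln g = 16.5050, Σln s·ln g = 24.7723.
Normal system: [[10.0431, 6.1738]; [6.1738, 5]]·[k, ln C]ᵀ = [24.7723, 16.5050]ᵀ.
Δ = 10.0431·5 − (6.1738)² = 12.1000; k = (24.7723·5 − 6.1738·16.5050)/12.1000 = 1.81516, ln C = (10.0431·16.5050 − 6.1738·24.7723)/12.1000 = 1.05971.

k = 1.8152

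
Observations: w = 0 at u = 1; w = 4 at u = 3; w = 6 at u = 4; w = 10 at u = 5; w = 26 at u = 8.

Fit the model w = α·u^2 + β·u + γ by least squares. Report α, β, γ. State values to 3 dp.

AᵀA·[α, β, γ]ᵀ = Aᵀw reads: 5059·α + 729·β + 115·γ = 2046;  729·α + 115·β + 21·γ = 294;  115·α + 21·β + 5·γ = 46.
(Σu^2·u^2 = 5059, Σu^2·u = 729, Σu^2 = 115, Σu·u = 115, Σu = 21, Σ1 = 5, Σu^2·w = 2046, Σu·w = 294, Σw = 46.)
Solving the 3×3 system (Gaussian elimination) gives α = 1051/2612, β = 177/2612, γ = -443/1306.

α = 0.402, β = 0.068, γ = -0.339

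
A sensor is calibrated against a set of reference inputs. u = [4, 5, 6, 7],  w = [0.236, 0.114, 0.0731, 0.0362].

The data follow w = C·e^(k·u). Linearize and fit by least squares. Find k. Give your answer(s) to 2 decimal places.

k = -0.61

Linearized form: ln w = k·u + ln C. From the 4 transformed points,
Over the data: Σu = 22.0000, Σ(u)² = 126.0000, Σln w = -9.5501, Σu·ln w = -55.5599.
Normal system: [[126.0000, 22.0000]; [22.0000, 4]]·[k, ln C]ᵀ = [-55.5599, -9.5501]ᵀ.
Δ = 126.0000·4 − (22.0000)² = 20.0000; k = (-55.5599·4 − 22.0000·-9.5501)/20.0000 = -0.60687, ln C = (126.0000·-9.5501 − 22.0000·-55.5599)/20.0000 = 0.95025.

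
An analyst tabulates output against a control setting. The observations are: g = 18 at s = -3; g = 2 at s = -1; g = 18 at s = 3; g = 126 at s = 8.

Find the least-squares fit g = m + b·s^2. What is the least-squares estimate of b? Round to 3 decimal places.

b = 1.966

Entries of MᵀM: Σ1 = 4, Σs^2 = 83, Σs^2·s^2 = 4259.
Moment sums: Σg = 164, Σs^2·g = 8390.
MᵀM·[m, b]ᵀ = Mᵀg becomes [[4, 83]; [83, 4259]]·[m, b]ᵀ = [164, 8390]ᵀ.
Eliminating b: 4259·(row 1) − 83·(row 2) gives 10147·m = 4259·164 − 83·8390 = 2106, so m = 2106/10147.
Then b = (8390 − 83·(2106/10147))/4259 = 19948/10147.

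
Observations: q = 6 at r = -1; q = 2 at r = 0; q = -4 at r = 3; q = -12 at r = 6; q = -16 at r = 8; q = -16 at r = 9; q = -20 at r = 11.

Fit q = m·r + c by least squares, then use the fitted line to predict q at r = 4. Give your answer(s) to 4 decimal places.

From the data, Σr·r = 312, Σr = 36, Σ1 = 7.
Moment sums: Σr·q = -582, Σq = -60.
MᵀM·[m, c]ᵀ = Mᵀq becomes [[312, 36]; [36, 7]]·[m, c]ᵀ = [-582, -60]ᵀ.
Determinant 312·7 − 36² = 888.
m = ((-582)·7 − 36·(-60))/888 = -319/148; c = (312·(-60) − 36·(-582))/888 = 93/37.
At r = 4: q̂ = (-319/148)·(4) + (93/37)·(1) = -226/37.

q̂ = -6.1081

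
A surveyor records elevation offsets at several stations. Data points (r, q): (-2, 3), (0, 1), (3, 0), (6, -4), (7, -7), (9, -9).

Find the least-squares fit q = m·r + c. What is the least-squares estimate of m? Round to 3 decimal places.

m = -1.086

Sums needed: Σr·r = 179, Σr = 23, Σ1 = 6.
And Σr·q = -160, Σq = -16.
Δ = 179·6 − 23² = 545.
m = ((-160)·6 − 23·(-16))/545 = -592/545; c = (179·(-16) − 23·(-160))/545 = 816/545.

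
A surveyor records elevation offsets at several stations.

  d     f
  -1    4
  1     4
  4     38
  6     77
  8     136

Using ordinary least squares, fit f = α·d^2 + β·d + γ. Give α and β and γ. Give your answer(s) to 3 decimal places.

Sums needed: Σd^2·d^2 = 5650, Σd^2·d = 792, Σd^2 = 118, Σd·d = 118, Σd = 18, Σ1 = 5.
Moment sums: Σd^2·f = 12092, Σd·f = 1702, Σf = 259.
XᵀX·[α, β, γ]ᵀ = Xᵀf becomes [[5650, 792, 118]; [792, 118, 18]; [118, 18, 5]]·[α, β, γ]ᵀ = [12092, 1702, 259]ᵀ.
Row-reducing yields α = 44397/21991, β = 11686/21991, γ = 49295/21991.

α = 2.019, β = 0.531, γ = 2.242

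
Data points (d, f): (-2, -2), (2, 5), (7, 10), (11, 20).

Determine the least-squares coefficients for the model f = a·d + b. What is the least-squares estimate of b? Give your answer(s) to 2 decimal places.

With design matrix X, XᵀX = [[178, 18]; [18, 4]] and Xᵀf = [304, 33]ᵀ.
Determinant 178·4 − 18² = 388.
a = (304·4 − 18·33)/388 = 311/194; b = (178·33 − 18·304)/388 = 201/194.

b = 1.04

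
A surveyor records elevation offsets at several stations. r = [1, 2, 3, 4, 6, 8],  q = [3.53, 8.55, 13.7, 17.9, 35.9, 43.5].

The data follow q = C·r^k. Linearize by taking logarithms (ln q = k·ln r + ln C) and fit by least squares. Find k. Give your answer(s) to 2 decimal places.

k = 1.23

With ln qᵢ as the transformed response and ln rᵢ as the regressor:
Σln r = 7.0493, Σ(ln r)² = 11.1437, Σln q = 16.2629, Σln r·ln q = 22.6232.
Equations: 11.1437·k + 7.0493·ln C = 22.6232;  7.0493·k + 6·ln C = 16.2629.
Slope k = (n·Σln r·ln q − Σln r·Σln q)/(n·Σ(ln r)² − (Σln r)²) = (6·22.6232 − 7.0493·16.2629)/17.1702 = 1.22874; ln C = (Σln q − k·Σln r)/n = 1.26687.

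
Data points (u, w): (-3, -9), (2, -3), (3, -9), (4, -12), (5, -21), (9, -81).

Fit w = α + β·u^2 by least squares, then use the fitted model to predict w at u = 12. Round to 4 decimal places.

The normal equations are: 6·α + 144·β = -135;  144·α + 7620·β = -7452.
(Σ1 = 6, Σu^2 = 144, Σu^2·u^2 = 7620, Σw = -135, Σu^2·w = -7452.)
det = 6·7620 − 144² = 24984.
α = ((-135)·7620 − 144·(-7452))/24984 = 1233/694; β = (6·(-7452) − 144·(-135))/24984 = -351/347.
At u = 12: ŵ = (1233/694)·(1) + (-351/347)·(144) = -99855/694.

ŵ = -143.8833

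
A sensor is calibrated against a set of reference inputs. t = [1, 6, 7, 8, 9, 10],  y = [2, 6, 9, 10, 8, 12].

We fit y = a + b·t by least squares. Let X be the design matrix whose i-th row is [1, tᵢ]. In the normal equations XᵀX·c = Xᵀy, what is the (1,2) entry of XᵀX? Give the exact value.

Row 1 ↔ basis 1, column 2 ↔ basis t, so (XᵀX)_{1,2} = Σᵢ t = (1)·(1) + (1)·(6) + (1)·(7) + (1)·(8) + (1)·(9) + (1)·(10) = 41.

41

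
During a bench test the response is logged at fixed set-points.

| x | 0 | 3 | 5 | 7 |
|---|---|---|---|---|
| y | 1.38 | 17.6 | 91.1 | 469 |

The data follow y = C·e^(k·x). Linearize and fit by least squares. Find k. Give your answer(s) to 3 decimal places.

Taking logs, ln y = k·x + ln C, so regress ln y on x.
XᵀX = [[83.0000, 15.0000]; [15.0000, 4]], rhs = [74.2177, 13.8525]ᵀ  (here Σx = 15.0000, Σ(x)² = 83.0000, Σln y = 13.8525, Σx·ln y = 74.2177).
Solving (det = 107.0000): k = 0.83255, ln C = 0.34108.

k = 0.833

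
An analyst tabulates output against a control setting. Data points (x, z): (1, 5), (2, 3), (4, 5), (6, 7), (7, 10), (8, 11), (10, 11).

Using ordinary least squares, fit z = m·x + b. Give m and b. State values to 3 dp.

m = 0.922, b = 2.426

Setting ∂/∂m … = 0 gives: 270·m + 38·b = 341;  38·m + 7·b = 52.
(Σx·x = 270, Σx = 38, Σ1 = 7, Σx·z = 341, Σz = 52.)
Eliminating b: 7·(row 1) − 38·(row 2) gives 446·m = 7·341 − 38·52 = 411, so m = 411/446.
Then b = (52 − 38·(411/446))/7 = 541/223.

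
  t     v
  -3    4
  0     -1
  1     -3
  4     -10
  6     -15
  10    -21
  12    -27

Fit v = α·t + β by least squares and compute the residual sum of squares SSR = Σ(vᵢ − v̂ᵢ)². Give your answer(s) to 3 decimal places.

SSR = 4.139

From the data, Σt·t = 306, Σt = 30, Σ1 = 7.
Right-hand side: Σt·v = -679, Σv = -73.
So MᵀM·[α, β]ᵀ = Mᵀv: [[306, 30]; [30, 7]]·[α, β]ᵀ = [-679, -73]ᵀ.
det = 306·7 − 30² = 1242.
α = ((-679)·7 − 30·(-73))/1242 = -2563/1242; β = (306·(-73) − 30·(-679))/1242 = -328/207.
Residuals: -251/414, 121/207, 35/54, -100/621, -214/207, 758/621, -15/23; SSR = 5141/1242.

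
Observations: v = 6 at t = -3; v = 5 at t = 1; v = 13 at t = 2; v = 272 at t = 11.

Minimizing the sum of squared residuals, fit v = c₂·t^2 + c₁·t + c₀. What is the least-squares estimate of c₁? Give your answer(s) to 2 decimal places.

Forming AᵀA = [[14739, 1313, 135]; [1313, 135, 11]; [135, 11, 4]] and Aᵀv = [33023, 3005, 296]ᵀ gives AᵀA·[c₂, c₁, c₀]ᵀ = Aᵀv.
Row-reducing yields c₂ = 139733/71900, c₁ = 247631/71900, c₀ = -38187/35950.

c₁ = 3.44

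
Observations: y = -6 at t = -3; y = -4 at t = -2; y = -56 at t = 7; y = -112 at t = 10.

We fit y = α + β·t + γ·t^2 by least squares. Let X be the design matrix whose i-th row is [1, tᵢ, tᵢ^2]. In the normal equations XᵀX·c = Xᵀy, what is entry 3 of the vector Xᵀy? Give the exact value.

-14014

Entry 3 ↔ basis t^2, so (Xᵀy)_{3} = Σᵢ (t^2)·yᵢ = (9)·(-6) + (4)·(-4) + (49)·(-56) + (100)·(-112) = -14014.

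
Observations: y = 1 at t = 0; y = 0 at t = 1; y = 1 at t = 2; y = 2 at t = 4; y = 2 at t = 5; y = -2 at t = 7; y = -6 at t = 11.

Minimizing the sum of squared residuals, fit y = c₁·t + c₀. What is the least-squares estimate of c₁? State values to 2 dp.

Setting ∂/∂c₁ … = 0 gives: 216·c₁ + 30·c₀ = -60;  30·c₁ + 7·c₀ = -2.
(Σt·t = 216, Σt = 30, Σ1 = 7, Σt·y = -60, Σy = -2.)
Determinant 216·7 − 30² = 612.
c₁ = ((-60)·7 − 30·(-2))/612 = -10/17; c₀ = (216·(-2) − 30·(-60))/612 = 38/17.

c₁ = -0.59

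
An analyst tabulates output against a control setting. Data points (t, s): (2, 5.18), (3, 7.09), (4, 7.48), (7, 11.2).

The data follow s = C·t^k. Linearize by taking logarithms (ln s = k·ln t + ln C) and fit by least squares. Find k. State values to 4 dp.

k = 0.5939

With ln sᵢ as the transformed response and ln tᵢ as the regressor:
Σln t = 5.1240, Σ(ln t)² = 7.3958, Σln s = 8.0316, Σln t·ln s = 10.7826.
Equations: 7.3958·k + 5.1240·ln C = 10.7826;  5.1240·k + 4·ln C = 8.0316.
Slope k = (n·Σln t·ln s − Σln t·Σln s)/(n·Σ(ln t)² − (Σln t)²) = (4·10.7826 − 5.1240·8.0316)/3.3281 = 0.59394; ln C = (Σln s − k·Σln t)/n = 1.24708.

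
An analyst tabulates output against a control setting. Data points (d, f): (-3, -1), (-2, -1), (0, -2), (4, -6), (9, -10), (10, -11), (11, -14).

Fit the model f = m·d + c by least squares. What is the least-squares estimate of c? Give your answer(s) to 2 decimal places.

c = -2.76

MᵀM·[m, c]ᵀ = Mᵀf reads: 331·m + 29·c = -373;  29·m + 7·c = -45.
(Σd·d = 331, Σd = 29, Σ1 = 7, Σd·f = -373, Σf = -45.)
Δ = 331·7 − 29² = 1476.
m = ((-373)·7 − 29·(-45))/1476 = -653/738; c = (331·(-45) − 29·(-373))/1476 = -2039/738.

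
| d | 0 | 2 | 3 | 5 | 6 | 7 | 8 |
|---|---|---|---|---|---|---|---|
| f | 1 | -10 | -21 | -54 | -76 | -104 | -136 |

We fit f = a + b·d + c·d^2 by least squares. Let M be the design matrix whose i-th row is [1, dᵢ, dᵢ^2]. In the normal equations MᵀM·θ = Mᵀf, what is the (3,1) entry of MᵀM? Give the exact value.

187

Row 3 ↔ basis d^2, column 1 ↔ basis 1, so (MᵀM)_{3,1} = Σᵢ d^2 = (0)·(1) + (4)·(1) + (9)·(1) + (25)·(1) + (36)·(1) + (49)·(1) + (64)·(1) = 187.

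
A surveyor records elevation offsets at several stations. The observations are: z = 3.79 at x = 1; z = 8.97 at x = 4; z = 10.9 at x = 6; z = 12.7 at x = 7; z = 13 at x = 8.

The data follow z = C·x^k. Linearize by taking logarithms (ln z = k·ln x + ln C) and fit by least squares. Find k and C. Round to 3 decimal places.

Taking logs, ln z = k·ln x + ln C, so regress ln z on ln x.
Over the data: Σln x = 7.2034, Σ(ln x)² = 13.2429, Σln z = 11.0216, Σln x·ln z = 17.6009.
Normal system: [[13.2429, 7.2034]; [7.2034, 5]]·[k, ln C]ᵀ = [17.6009, 11.0216]ᵀ.
Δ = 13.2429·5 − (7.2034)² = 14.3252; k = (17.6009·5 − 7.2034·11.0216)/14.3252 = 0.60114, ln C = (13.2429·11.0216 − 7.2034·17.6009)/14.3252 = 1.33826, so C = exp(1.33826) = 3.81242.

k = 0.601, C = 3.812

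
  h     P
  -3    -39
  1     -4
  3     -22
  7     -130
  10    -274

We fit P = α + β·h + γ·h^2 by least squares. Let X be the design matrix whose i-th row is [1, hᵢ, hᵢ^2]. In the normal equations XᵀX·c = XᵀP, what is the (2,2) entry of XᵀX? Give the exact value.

Row 2 ↔ basis h, column 2 ↔ basis h, so (XᵀX)_{2,2} = Σᵢ (h)·(h) = (-3)·(-3) + (1)·(1) + (3)·(3) + (7)·(7) + (10)·(10) = 168.

168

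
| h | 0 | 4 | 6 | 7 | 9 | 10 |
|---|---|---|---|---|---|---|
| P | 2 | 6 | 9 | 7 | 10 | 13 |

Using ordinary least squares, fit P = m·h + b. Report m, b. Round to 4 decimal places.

m = 0.9848, b = 1.9242

With design matrix M, MᵀM = [[282, 36]; [36, 6]] and MᵀP = [347, 47]ᵀ.
det = 282·6 − 36² = 396.
m = (347·6 − 36·47)/396 = 65/66; b = (282·47 − 36·347)/396 = 127/66.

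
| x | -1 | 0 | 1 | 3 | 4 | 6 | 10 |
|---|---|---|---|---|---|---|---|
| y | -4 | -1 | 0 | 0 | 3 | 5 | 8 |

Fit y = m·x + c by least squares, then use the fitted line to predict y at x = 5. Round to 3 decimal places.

Entries of AᵀA: Σx·x = 163, Σx = 23, Σ1 = 7.
For Aᵀy: Σx·y = 126, Σy = 11.
So AᵀA·[m, c]ᵀ = Aᵀy: [[163, 23]; [23, 7]]·[m, c]ᵀ = [126, 11]ᵀ.
Determinant 163·7 − 23² = 612.
m = (126·7 − 23·11)/612 = 37/36; c = (163·11 − 23·126)/612 = -65/36.
At x = 5: ŷ = (37/36)·(5) + (-65/36)·(1) = 10/3.

ŷ = 3.333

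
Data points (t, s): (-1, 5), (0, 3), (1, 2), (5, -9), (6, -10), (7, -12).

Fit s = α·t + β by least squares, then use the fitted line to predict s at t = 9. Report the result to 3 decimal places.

Compute the Gram sums: Σt·t = 112, Σt = 18, Σ1 = 6.
Moment sums: Σt·s = -192, Σs = -21.
Determinant 112·6 − 18² = 348.
α = ((-192)·6 − 18·(-21))/348 = -129/58; β = (112·(-21) − 18·(-192))/348 = 92/29.
At t = 9: ŝ = (-129/58)·(9) + (92/29)·(1) = -977/58.

ŝ = -16.845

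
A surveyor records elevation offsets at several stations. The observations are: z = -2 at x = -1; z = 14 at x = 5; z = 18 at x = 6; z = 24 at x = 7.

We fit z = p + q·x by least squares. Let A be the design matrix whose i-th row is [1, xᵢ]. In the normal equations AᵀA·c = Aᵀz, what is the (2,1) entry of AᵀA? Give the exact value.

Row 2 ↔ basis x, column 1 ↔ basis 1, so (AᵀA)_{2,1} = Σᵢ x = (-1)·(1) + (5)·(1) + (6)·(1) + (7)·(1) = 17.

17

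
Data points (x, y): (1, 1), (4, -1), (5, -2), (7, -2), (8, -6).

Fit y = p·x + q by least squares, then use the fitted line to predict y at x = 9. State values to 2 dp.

Entries of AᵀA: Σx·x = 155, Σx = 25, Σ1 = 5.
For Aᵀy: Σx·y = -75, Σy = -10.
Normal equations: [[155, 25]; [25, 5]]·[p, q]ᵀ = [-75, -10]ᵀ.
Determinant 155·5 − 25² = 150.
p = ((-75)·5 − 25·(-10))/150 = -5/6; q = (155·(-10) − 25·(-75))/150 = 13/6.
At x = 9: ŷ = (-5/6)·(9) + (13/6)·(1) = -16/3.

ŷ = -5.33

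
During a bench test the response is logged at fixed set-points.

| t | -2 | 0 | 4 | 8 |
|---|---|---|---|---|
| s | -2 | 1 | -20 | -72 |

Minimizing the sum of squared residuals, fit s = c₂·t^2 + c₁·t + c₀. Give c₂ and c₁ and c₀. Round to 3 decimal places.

The normal equations are: 4368·c₂ + 568·c₁ + 84·c₀ = -4936;  568·c₂ + 84·c₁ + 10·c₀ = -652;  84·c₂ + 10·c₁ + 4·c₀ = -93.
(Σt^2·t^2 = 4368, Σt^2·t = 568, Σt^2 = 84, Σt·t = 84, Σt = 10, Σ1 = 4, Σt^2·s = -4936, Σt·s = -652, Σs = -93.)
Solving the 3×3 system (Gaussian elimination) gives c₂ = -3227/3184, c₁ = -1529/1592, c₀ = 173/398.

c₂ = -1.014, c₁ = -0.960, c₀ = 0.435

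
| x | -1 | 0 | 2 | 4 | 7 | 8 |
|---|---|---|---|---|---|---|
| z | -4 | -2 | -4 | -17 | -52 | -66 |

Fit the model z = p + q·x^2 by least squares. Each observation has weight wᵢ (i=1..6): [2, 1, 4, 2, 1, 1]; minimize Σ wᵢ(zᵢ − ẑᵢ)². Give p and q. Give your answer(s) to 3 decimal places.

p = -1.075, q = -1.019

From the data, Σwᵢ·1 = 11, Σwᵢ·x^2 = 163, Σwᵢ·x^2·x^2 = 7075.
Moment sums: Σwᵢ·z = -178, Σwᵢ·x^2·z = -7388.
Normal equations: [[11, 163]; [163, 7075]]·[p, q]ᵀ = [-178, -7388]ᵀ.
Δ = 11·7075 − 163² = 51256.
p = ((-178)·7075 − 163·(-7388))/51256 = -27553/25628; q = (11·(-7388) − 163·(-178))/51256 = -26127/25628.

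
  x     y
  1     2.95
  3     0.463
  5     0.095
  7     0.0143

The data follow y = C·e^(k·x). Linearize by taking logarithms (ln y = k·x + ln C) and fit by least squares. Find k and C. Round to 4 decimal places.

k = -0.8786, C = 6.9723

Let Y = ln y. Fitting Y = k·x + ln C by least squares:
AᵀA = [[84.0000, 16.0000]; [16.0000, 4]], rhs = [-42.7301, -6.2896]ᵀ  (here Σx = 16.0000, Σ(x)² = 84.0000, Σln y = -6.2896, Σx·ln y = -42.7301).
Δ = 84.0000·4 − (16.0000)² = 80.0000; k = (-42.7301·4 − 16.0000·-6.2896)/80.0000 = -0.87859, ln C = (84.0000·-6.2896 − 16.0000·-42.7301)/80.0000 = 1.94195, so C = exp(1.94195) = 6.97234.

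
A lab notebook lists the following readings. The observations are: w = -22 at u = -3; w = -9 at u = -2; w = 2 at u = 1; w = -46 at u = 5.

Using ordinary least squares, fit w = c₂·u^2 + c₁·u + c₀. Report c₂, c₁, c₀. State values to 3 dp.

The normal system MᵀM·[c₂, c₁, c₀]ᵀ = Mᵀw is [[723, 91, 39]; [91, 39, 1]; [39, 1, 4]]·[c₂, c₁, c₀]ᵀ = [-1382, -144, -75]ᵀ.
Inverting the 3×3 Gram matrix, [c₂, c₁, c₀]ᵀ = [-376/167, 1243/835, 2363/835]ᵀ.

c₂ = -2.251, c₁ = 1.489, c₀ = 2.830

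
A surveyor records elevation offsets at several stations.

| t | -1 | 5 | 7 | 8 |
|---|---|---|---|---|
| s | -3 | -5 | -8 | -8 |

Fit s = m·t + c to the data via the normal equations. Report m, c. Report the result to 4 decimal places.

m = -0.5744, c = -3.2718

The normal equations are: 139·m + 19·c = -142;  19·m + 4·c = -24.
(Σt·t = 139, Σt = 19, Σ1 = 4, Σt·s = -142, Σs = -24.)
Δ = 139·4 − 19² = 195.
m = ((-142)·4 − 19·(-24))/195 = -112/195; c = (139·(-24) − 19·(-142))/195 = -638/195.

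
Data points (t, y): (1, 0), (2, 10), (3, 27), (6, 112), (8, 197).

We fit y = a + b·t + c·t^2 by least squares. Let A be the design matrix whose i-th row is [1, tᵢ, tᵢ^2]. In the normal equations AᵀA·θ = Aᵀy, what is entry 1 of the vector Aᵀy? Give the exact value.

346

Entry 1 ↔ basis 1, so (Aᵀy)_{1} = Σᵢ yᵢ = (1)·(0) + (1)·(10) + (1)·(27) + (1)·(112) + (1)·(197) = 346.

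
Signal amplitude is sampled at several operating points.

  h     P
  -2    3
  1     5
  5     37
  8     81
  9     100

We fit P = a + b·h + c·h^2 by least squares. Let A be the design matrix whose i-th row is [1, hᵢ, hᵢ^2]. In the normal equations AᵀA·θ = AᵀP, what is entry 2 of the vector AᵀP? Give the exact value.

1732

Entry 2 ↔ basis h, so (AᵀP)_{2} = Σᵢ (h)·Pᵢ = (-2)·(3) + (1)·(5) + (5)·(37) + (8)·(81) + (9)·(100) = 1732.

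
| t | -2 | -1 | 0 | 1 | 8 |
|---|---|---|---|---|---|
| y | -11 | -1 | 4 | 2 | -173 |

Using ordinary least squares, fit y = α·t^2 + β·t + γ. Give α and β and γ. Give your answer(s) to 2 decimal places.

From the data, Σt^2·t^2 = 4114, Σt^2·t = 504, Σt^2 = 70, Σt·t = 70, Σt = 6, Σ1 = 5.
Moment sums: Σt^2·y = -11115, Σt·y = -1359, Σy = -179.
MᵀM·[α, β, γ]ᵀ = Mᵀy becomes [[4114, 504, 70]; [504, 70, 6]; [70, 6, 5]]·[α, β, γ]ᵀ = [-11115, -1359, -179]ᵀ.
Solving the 3×3 system (Gaussian elimination) gives α = -150203/51038, β = 74643/51038, γ = 93055/25519.

α = -2.94, β = 1.46, γ = 3.65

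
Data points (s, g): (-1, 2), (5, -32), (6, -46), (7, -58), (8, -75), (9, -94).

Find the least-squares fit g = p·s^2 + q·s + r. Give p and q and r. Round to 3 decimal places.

p = -0.961, q = -1.864, r = 1.072

With design matrix M, MᵀM = [[14980, 1924, 256]; [1924, 256, 34]; [256, 34, 6]] and Mᵀg = [-17710, -2290, -303]ᵀ.
Solving the 3×3 system (Gaussian elimination) gives p = -791/823, q = -15343/8230, r = 4411/4115.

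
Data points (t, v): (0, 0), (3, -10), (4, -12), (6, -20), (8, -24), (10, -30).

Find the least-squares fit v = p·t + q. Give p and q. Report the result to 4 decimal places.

Normal-equation sums: Σt·t = 225, Σt = 31, Σ1 = 6.
Moment sums: Σt·v = -690, Σv = -96.
So MᵀM·[p, q]ᵀ = Mᵀv: [[225, 31]; [31, 6]]·[p, q]ᵀ = [-690, -96]ᵀ.
Eliminating q: 6·(row 1) − 31·(row 2) gives 389·p = 6·(-690) − 31·(-96) = -1164, so p = -1164/389.
Then q = ((-96) − 31·(-1164/389))/6 = -210/389.

p = -2.9923, q = -0.5398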